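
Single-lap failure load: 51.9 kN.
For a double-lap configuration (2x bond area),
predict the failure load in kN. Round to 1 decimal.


Failure load = 51.9 * 2 = 103.8 kN

103.8


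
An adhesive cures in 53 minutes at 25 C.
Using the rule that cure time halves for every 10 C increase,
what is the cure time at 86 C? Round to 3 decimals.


Factor = 2^((86 - 25) / 10) = 68.5935
Cure time = 53 / 68.5935
= 0.773 minutes

0.773


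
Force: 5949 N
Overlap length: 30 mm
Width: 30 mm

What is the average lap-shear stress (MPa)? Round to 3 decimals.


Average shear stress = F / (overlap * width)
= 5949 / (30 * 30)
= 6.610 MPa

6.610


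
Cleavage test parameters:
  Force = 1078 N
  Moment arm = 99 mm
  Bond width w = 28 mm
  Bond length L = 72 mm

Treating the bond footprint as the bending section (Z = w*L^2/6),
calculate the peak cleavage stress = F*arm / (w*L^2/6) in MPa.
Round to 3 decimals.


M = 1078 * 99 = 106722 N*mm
Z = 28 * 72^2 / 6 = 145152 / 6 mm^3
sigma = M / Z = 6 * 106722 / 145152 = 640332 / 145152
= 4.411 MPa

4.411


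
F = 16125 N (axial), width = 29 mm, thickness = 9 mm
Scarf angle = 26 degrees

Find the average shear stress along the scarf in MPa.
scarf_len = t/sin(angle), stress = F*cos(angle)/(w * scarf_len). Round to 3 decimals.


scarf_len = 9/sin(26 deg) = 20.5305
cos(26 deg) = 0.898794
stress = 16125*0.898794/(29*20.5305) = 24.342 MPa

24.342


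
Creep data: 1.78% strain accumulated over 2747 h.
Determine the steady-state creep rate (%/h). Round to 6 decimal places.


Rate = 1.78 / 2747 = 0.000648 %/h

0.000648


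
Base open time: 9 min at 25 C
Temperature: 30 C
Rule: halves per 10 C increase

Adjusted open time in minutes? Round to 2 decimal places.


Acceleration = 2^((30-25)/10) = 1.4142
Open time = 9 / 1.4142 = 6.36 min

6.36


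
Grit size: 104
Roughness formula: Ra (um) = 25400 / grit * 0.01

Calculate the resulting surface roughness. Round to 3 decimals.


Ra = 25400 / 104 * 0.01
= 2.442 um

2.442


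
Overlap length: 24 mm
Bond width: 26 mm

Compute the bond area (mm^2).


Bond area = 24 * 26 = 624 mm^2

624


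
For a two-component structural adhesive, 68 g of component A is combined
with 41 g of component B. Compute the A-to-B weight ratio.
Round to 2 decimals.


Weight ratio A:B = 68 / 41
= 1.66

1.66


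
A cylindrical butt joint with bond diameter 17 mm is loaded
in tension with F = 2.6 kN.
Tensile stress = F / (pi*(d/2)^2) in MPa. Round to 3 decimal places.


Area = pi * (17/2)^2 = 226.9801 mm^2
Stress = 2.6*1000 / 226.9801
= 11.455 MPa

11.455


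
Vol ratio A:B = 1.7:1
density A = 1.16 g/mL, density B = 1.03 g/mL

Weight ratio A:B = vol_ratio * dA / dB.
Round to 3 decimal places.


Weight ratio = 1.7 * 1.16 / 1.03
= 1.915

1.915


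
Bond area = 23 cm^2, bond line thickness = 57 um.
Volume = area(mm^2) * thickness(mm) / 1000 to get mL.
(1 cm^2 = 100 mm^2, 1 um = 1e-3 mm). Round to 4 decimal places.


area_mm2 = 23 * 100 = 2300
blt_mm = 57 * 1e-3 = 0.057
vol_mm3 = 2300 * 0.057 = 131.1
vol_mL = 131.1 / 1000 = 0.1311 mL

0.1311


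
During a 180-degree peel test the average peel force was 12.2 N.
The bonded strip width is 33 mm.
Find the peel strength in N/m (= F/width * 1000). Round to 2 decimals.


Peel strength = F/width * 1000
= 12.2 / 33 * 1000
= 369.70 N/m

369.70


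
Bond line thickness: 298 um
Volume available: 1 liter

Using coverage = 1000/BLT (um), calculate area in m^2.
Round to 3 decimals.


1 L = 1e6 mm^3, thickness = 298 um = 0.298 mm
Area = 1e6 / 0.298 mm^2 = (1e6 / 0.298) / 1e6 m^2 = 1000 / 298 m^2
= 3.356 m^2

3.356


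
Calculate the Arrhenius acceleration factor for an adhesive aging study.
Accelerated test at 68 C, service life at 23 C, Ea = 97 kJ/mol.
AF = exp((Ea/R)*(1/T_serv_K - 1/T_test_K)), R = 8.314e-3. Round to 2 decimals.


T_test = 341.15 K, T_serv = 296.15 K
Ea/R = 97 / 0.008314 = 11667.07
AF = exp(11667.07 * (1/296.15 - 1/341.15))
= 180.65

180.65


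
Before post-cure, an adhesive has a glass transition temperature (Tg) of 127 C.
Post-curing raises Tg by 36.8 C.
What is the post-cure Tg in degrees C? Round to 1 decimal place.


Tg_post = Tg_base + delta_Tg
= 127 + 36.8
= 163.8 C

163.8


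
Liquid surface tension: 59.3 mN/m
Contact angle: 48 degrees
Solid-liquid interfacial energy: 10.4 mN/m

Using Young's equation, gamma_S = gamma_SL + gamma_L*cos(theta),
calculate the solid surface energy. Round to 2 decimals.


gamma_S = 10.4 + 59.3 * cos(48)
= 50.08 mN/m

50.08


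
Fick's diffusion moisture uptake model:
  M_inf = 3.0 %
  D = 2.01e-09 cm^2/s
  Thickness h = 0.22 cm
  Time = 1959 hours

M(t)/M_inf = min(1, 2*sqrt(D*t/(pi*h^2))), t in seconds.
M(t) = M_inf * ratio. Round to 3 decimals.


t_sec = 1959 * 3600 = 7052400
ratio = 2*sqrt(2.01e-09*7052400/(pi*0.22^2))
= min(1, 0.610659)
= 0.610659
M(t) = 3.0 * 0.610659 = 1.832 %

1.832


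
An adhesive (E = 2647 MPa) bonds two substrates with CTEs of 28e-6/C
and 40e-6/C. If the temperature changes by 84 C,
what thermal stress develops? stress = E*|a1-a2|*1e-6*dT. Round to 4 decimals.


Stress = 2647 * |28 - 40| * 1e-6 * 84
= 2.6682 MPa

2.6682


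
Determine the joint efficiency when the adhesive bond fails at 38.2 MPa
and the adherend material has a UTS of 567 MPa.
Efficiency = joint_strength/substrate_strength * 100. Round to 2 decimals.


Joint efficiency = 38.2 / 567 * 100
= 6.74%

6.74


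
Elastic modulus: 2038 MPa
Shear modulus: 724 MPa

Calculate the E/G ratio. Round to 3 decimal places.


E / G = 2038 / 724 = 2.815

2.815


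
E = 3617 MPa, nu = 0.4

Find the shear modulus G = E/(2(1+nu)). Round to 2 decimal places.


G = 3617 / (2 * 1.40)
= 1291.79 MPa

1291.79


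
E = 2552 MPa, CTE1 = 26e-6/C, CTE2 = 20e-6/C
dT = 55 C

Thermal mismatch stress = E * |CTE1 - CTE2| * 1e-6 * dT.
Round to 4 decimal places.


= 2552 * 6e-6 * 55
= 0.8422 MPa

0.8422


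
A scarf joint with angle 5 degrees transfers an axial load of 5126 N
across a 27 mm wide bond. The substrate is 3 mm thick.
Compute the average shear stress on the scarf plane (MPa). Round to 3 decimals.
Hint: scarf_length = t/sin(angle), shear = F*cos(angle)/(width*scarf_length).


scarf_length = 3 / sin(5 deg) = 34.4211 mm
cos(5 deg) = 0.996195
shear stress = 5126 * 0.996195 / (27 * 34.4211)
= 5.495 MPa

5.495


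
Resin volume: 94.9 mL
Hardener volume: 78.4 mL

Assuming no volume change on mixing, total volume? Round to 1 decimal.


V_total = 94.9 + 78.4 = 173.3 mL

173.3


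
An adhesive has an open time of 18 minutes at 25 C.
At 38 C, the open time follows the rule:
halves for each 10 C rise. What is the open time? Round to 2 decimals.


Factor = 2^((38-25)/10) = 2.4623
Open time = 18 / 2.4623 = 7.31 min

7.31


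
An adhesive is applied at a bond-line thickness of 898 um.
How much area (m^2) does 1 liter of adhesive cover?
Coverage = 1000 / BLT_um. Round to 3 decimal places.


Coverage = 1000 / 898 = 1.114 m^2

1.114


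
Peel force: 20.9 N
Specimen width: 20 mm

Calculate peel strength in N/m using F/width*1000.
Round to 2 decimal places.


Peel strength = 20.9 / 20 * 1000 = 1045.00 N/m

1045.00


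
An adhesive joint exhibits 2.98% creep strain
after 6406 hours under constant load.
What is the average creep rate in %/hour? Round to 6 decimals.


Creep rate = strain / time
= 2.98 / 6406
= 0.000465 %/h

0.000465


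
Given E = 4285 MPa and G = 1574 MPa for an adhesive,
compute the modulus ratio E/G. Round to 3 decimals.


E/G ratio = 4285 / 1574 = 2.722

2.722


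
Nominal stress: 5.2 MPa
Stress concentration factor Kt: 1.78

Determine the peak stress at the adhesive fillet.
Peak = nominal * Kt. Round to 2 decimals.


Peak stress = 5.2 * 1.78
= 9.26 MPa

9.26


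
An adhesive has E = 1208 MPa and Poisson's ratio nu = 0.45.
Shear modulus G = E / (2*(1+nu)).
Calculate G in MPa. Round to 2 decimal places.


G = 1208 / (2*(1+0.45))
= 1208 / 2.90
= 416.55 MPa

416.55


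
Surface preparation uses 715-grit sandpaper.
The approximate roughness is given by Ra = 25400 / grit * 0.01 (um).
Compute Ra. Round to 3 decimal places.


Ra = 25400 / 715 * 0.01
= 254 / 715
= 0.355 um

0.355


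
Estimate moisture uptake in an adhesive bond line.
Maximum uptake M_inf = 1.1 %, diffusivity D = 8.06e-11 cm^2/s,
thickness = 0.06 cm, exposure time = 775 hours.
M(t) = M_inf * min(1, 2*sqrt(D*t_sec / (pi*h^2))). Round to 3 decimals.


Convert time: 775 h = 2790000 s
ratio = min(1, 2*sqrt(8.06e-11*2790000/(pi*0.06^2)))
= 0.282016
M(t) = 1.1 * 0.282016 = 0.310%

0.310


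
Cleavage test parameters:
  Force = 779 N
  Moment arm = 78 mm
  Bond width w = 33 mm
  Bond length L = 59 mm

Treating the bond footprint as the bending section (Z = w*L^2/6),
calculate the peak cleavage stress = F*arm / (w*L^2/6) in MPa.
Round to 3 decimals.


M = 779 * 78 = 60762 N*mm
Z = 33 * 59^2 / 6 = 114873 / 6 mm^3
sigma = M / Z = 6 * 60762 / 114873 = 364572 / 114873
= 3.174 MPa

3.174


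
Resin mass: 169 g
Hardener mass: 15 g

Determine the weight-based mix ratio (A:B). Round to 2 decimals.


Ratio = 169 / 15 = 11.27

11.27


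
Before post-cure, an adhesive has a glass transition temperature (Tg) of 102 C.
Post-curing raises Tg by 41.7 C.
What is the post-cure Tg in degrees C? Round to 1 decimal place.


Tg_post = Tg_base + delta_Tg
= 102 + 41.7
= 143.7 C

143.7


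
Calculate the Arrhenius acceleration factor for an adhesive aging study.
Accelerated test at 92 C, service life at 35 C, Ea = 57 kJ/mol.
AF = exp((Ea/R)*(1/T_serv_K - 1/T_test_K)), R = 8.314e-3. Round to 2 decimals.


T_test = 365.15 K, T_serv = 308.15 K
Ea/R = 57 / 0.008314 = 6855.91
AF = exp(6855.91 * (1/308.15 - 1/365.15))
= 32.23

32.23


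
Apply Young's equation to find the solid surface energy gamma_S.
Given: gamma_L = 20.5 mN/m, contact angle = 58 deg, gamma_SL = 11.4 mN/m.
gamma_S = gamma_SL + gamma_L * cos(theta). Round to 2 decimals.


theta_rad = 58 * pi/180 = 1.012291
gamma_S = 11.4 + 20.5 * cos(1.012291)
= 22.26 mN/m

22.26


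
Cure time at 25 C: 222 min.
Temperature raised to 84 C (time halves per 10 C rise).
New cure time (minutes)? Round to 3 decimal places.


Acceleration factor = 2^(59/10) = 59.7141
New time = 222 / 59.7141 = 3.718 min

3.718


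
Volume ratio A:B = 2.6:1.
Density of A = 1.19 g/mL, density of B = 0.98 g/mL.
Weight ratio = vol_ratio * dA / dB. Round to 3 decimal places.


Wt ratio = 2.6 * 1.19 / 0.98
= 3.157

3.157


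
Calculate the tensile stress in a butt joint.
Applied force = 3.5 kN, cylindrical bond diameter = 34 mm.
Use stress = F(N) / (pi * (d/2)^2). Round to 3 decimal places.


A = pi * 17.0^2 = 907.9203 mm^2
sigma = 3500.0 / 907.9203 = 3.855 MPa

3.855


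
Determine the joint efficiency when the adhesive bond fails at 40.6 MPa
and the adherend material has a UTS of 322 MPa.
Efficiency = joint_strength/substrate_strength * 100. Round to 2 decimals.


Joint efficiency = 40.6 / 322 * 100
= 12.61%

12.61


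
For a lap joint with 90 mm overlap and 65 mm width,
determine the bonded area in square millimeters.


Area = 90 * 65 = 5850 mm^2

5850


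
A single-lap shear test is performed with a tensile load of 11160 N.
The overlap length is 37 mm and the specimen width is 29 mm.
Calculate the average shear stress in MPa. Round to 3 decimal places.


Shear stress = F / (overlap * width)
= 11160 / (37 * 29)
= 11160 / 1073
= 10.401 MPa

10.401


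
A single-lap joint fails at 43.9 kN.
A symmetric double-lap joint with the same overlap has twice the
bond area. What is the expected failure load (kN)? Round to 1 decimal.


Double-lap load = 2 * 43.9 = 87.8 kN

87.8


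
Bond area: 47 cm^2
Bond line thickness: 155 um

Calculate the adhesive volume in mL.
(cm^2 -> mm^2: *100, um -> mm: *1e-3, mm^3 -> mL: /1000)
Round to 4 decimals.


V = 47*100 * 155*1e-3 / 1000
= 0.7285 mL

0.7285


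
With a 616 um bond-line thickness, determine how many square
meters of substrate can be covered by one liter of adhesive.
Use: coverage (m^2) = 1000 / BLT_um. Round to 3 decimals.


Coverage = 1000 / 616 = 1.623 m^2

1.623


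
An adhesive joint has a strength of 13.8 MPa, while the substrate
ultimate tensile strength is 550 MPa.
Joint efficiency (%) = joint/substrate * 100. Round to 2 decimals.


Efficiency = 13.8 / 550 * 100
= 2.51%

2.51


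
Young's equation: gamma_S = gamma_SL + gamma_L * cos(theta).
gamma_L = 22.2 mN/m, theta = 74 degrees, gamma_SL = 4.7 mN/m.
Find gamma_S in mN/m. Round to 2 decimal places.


cos(74 deg) = 0.275637
gamma_S = 4.7 + 22.2 * 0.275637
= 10.82 mN/m

10.82


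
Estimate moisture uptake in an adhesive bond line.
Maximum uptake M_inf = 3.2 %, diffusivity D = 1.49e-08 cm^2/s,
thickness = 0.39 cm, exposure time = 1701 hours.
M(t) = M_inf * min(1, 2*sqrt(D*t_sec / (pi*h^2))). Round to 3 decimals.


Convert time: 1701 h = 6123600 s
ratio = min(1, 2*sqrt(1.49e-08*6123600/(pi*0.39^2)))
= 0.873951
M(t) = 3.2 * 0.873951 = 2.797%

2.797


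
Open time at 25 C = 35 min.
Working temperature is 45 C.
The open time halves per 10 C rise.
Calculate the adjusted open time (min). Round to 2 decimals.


factor = 2^((45 - 25) / 10) = 4.0000
ot = 35 / 4.0000 = 8.75 min

8.75


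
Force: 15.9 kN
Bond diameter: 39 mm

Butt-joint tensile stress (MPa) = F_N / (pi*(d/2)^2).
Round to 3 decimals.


F_N = 15.9 * 1000 = 15900.0 N
A = pi*(19.5)^2 = 1194.5906 mm^2
stress = 15900.0 / 1194.5906 = 13.310 MPa

13.310


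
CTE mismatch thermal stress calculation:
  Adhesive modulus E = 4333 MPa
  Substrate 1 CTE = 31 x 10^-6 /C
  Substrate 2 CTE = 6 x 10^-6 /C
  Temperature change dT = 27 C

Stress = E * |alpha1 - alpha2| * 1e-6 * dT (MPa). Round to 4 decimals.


delta_alpha = |31 - 6| = 25 x 10^-6/C
Stress = 4333 * 25e-6 * 27
= 2.9248 MPa

2.9248


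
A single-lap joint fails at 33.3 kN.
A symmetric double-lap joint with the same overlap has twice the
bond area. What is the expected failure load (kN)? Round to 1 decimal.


Double-lap load = 2 * 33.3 = 66.6 kN

66.6


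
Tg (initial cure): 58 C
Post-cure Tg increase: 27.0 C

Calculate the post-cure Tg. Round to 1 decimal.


Post-cure Tg = 58 + 27.0 = 85.0 C

85.0


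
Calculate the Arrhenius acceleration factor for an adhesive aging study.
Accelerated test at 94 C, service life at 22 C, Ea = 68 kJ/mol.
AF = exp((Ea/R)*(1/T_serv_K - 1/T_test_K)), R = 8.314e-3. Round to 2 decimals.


T_test = 367.15 K, T_serv = 295.15 K
Ea/R = 68 / 0.008314 = 8178.98
AF = exp(8178.98 * (1/295.15 - 1/367.15))
= 229.14

229.14


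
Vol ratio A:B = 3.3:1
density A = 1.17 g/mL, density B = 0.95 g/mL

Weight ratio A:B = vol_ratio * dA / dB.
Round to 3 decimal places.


Weight ratio = 3.3 * 1.17 / 0.95
= 4.064

4.064


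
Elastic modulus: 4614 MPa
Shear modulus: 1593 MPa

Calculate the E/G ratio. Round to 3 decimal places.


E / G = 4614 / 1593 = 2.896

2.896


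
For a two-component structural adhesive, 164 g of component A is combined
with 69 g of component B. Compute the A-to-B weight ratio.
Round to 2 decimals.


Weight ratio A:B = 164 / 69
= 2.38

2.38


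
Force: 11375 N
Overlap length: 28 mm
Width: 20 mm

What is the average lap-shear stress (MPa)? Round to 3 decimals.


Average shear stress = F / (overlap * width)
= 11375 / (28 * 20)
= 20.313 MPa

20.313


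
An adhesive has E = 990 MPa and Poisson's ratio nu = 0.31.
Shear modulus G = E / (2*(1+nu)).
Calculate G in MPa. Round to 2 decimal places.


G = 990 / (2*(1+0.31))
= 990 / 2.62
= 377.86 MPa

377.86


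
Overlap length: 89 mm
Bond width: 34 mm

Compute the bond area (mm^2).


Bond area = 89 * 34 = 3026 mm^2

3026


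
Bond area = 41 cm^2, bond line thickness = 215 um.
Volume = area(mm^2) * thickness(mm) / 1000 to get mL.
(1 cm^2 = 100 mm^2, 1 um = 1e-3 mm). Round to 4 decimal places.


area_mm2 = 41 * 100 = 4100
blt_mm = 215 * 1e-3 = 0.215
vol_mm3 = 4100 * 0.215 = 881.5
vol_mL = 881.5 / 1000 = 0.8815 mL

0.8815


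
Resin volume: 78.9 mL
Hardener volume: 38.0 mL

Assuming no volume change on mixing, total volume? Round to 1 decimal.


V_total = 78.9 + 38.0 = 116.9 mL

116.9


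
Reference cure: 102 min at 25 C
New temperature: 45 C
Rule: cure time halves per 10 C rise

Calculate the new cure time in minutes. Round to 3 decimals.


factor = 2^((45-25)/10) = 4.0000
t_new = 102 / 4.0000 = 25.500 min

25.500


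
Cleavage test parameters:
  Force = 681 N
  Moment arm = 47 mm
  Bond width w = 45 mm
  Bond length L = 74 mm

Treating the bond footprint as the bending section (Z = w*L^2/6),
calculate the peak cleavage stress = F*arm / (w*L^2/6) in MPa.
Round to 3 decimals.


M = 681 * 47 = 32007 N*mm
Z = 45 * 74^2 / 6 = 246420 / 6 mm^3
sigma = M / Z = 6 * 32007 / 246420 = 192042 / 246420
= 0.779 MPa

0.779


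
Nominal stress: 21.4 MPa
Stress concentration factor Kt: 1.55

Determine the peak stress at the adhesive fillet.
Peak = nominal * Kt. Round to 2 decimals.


Peak stress = 21.4 * 1.55
= 33.17 MPa

33.17


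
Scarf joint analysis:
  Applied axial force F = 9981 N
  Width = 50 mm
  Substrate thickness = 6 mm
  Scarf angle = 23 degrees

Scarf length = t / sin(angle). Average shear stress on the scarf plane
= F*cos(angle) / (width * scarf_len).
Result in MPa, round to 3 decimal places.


Scarf length = 6 / sin(23 deg) = 15.3558 mm
cos(23 deg) = 0.920505
Shear = 9981 * 0.920505 / (50 * 15.3558)
= 11.966 MPa

11.966


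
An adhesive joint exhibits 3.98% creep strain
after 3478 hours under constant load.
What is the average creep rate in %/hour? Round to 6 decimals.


Creep rate = strain / time
= 3.98 / 3478
= 0.001144 %/h

0.001144


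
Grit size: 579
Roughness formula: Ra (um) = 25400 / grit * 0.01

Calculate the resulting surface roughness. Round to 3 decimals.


Ra = 25400 / 579 * 0.01
= 0.439 um

0.439


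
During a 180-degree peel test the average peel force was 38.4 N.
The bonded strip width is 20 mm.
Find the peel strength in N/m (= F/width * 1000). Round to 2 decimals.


Peel strength = F/width * 1000
= 38.4 / 20 * 1000
= 1920.00 N/m

1920.00


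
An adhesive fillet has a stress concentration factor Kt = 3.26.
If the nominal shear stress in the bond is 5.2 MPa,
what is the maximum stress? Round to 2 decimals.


Max stress = 5.2 * 3.26 = 16.95 MPa

16.95


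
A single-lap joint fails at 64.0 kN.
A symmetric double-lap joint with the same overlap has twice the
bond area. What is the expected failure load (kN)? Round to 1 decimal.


Double-lap load = 2 * 64.0 = 128.0 kN

128.0


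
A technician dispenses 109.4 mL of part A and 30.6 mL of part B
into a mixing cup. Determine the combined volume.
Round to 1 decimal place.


Combined volume = 109.4 + 30.6
= 140.0 mL

140.0


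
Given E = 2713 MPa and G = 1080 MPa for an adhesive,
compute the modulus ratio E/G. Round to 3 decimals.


E/G ratio = 2713 / 1080 = 2.512

2.512


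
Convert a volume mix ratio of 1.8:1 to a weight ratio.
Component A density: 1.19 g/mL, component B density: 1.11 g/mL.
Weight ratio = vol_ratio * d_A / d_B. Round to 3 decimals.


= 1.8 * 1.19 / 1.11 = 1.930

1.930


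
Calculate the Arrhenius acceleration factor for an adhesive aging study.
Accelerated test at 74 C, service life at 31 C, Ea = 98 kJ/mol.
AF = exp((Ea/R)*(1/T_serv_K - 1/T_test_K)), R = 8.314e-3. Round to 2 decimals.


T_test = 347.15 K, T_serv = 304.15 K
Ea/R = 98 / 0.008314 = 11787.35
AF = exp(11787.35 * (1/304.15 - 1/347.15))
= 121.56

121.56


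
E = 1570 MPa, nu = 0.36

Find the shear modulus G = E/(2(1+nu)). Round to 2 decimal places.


G = 1570 / (2 * 1.36)
= 577.21 MPa

577.21


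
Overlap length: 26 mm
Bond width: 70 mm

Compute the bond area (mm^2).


Bond area = 26 * 70 = 1820 mm^2

1820


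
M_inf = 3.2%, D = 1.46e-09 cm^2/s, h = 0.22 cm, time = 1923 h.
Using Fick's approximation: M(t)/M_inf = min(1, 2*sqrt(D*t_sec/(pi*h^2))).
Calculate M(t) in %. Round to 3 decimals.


t = 6922800 s
ratio = min(1, 2*sqrt(1.46e-09*6922800/(pi*0.0484)))
= 0.515644
M(t) = 3.2 * 0.515644 = 1.650%

1.650


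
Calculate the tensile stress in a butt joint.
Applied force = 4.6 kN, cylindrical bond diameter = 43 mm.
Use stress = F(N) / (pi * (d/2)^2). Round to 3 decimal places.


A = pi * 21.5^2 = 1452.2012 mm^2
sigma = 4600.0 / 1452.2012 = 3.168 MPa

3.168


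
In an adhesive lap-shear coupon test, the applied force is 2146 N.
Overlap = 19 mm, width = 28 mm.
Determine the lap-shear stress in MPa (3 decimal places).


stress = F / (overlap * width)
= 2146 / (19 * 28)
= 4.034 MPa

4.034


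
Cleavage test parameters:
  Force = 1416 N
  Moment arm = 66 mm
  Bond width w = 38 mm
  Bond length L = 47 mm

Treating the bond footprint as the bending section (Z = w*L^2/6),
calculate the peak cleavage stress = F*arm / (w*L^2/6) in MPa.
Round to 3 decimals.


M = 1416 * 66 = 93456 N*mm
Z = 38 * 47^2 / 6 = 83942 / 6 mm^3
sigma = M / Z = 6 * 93456 / 83942 = 560736 / 83942
= 6.680 MPa

6.680


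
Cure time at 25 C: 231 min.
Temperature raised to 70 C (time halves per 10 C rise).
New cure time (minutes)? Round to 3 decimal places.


Acceleration factor = 2^(45/10) = 22.6274
New time = 231 / 22.6274 = 10.209 min

10.209


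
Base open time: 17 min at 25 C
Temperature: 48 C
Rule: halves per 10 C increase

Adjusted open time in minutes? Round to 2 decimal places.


Acceleration = 2^((48-25)/10) = 4.9246
Open time = 17 / 4.9246 = 3.45 min

3.45


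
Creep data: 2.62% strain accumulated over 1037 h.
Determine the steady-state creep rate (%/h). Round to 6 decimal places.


Rate = 2.62 / 1037 = 0.002527 %/h

0.002527


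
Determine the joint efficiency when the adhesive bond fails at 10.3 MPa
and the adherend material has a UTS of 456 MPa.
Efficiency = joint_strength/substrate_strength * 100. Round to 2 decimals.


Joint efficiency = 10.3 / 456 * 100
= 2.26%

2.26


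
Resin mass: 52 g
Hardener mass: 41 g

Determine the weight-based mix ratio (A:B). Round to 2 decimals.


Ratio = 52 / 41 = 1.27

1.27


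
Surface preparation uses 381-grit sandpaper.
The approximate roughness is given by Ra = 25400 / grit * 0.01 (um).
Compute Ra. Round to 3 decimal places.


Ra = 25400 / 381 * 0.01
= 254 / 381
= 0.667 um

0.667


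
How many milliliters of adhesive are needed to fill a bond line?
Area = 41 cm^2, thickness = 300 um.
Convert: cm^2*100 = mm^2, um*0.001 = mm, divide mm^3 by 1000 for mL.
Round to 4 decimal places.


= (41 * 100) * (300 * 0.001) / 1000
= 1.2300 mL

1.2300


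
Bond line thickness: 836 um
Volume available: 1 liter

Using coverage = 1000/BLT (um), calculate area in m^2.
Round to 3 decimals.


1 L = 1e6 mm^3, thickness = 836 um = 0.836 mm
Area = 1e6 / 0.836 mm^2 = (1e6 / 0.836) / 1e6 m^2 = 1000 / 836 m^2
= 1.196 m^2

1.196


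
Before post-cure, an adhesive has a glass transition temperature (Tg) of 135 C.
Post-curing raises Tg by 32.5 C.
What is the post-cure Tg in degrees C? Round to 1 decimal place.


Tg_post = Tg_base + delta_Tg
= 135 + 32.5
= 167.5 C

167.5


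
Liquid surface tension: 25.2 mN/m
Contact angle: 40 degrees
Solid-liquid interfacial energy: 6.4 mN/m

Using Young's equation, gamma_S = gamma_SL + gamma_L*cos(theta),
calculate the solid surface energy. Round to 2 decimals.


gamma_S = 6.4 + 25.2 * cos(40)
= 25.70 mN/m

25.70


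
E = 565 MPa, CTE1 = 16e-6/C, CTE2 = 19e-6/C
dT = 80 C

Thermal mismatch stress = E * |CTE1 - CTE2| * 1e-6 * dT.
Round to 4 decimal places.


= 565 * 3e-6 * 80
= 0.1356 MPa

0.1356


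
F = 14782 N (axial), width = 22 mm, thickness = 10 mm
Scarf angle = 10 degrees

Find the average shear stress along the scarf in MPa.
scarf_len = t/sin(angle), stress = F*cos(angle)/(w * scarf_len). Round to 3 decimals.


scarf_len = 10/sin(10 deg) = 57.5877
cos(10 deg) = 0.984808
stress = 14782*0.984808/(22*57.5877) = 11.490 MPa

11.490


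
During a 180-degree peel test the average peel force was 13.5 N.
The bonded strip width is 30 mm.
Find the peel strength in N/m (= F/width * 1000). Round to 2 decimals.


Peel strength = F/width * 1000
= 13.5 / 30 * 1000
= 450.00 N/m

450.00


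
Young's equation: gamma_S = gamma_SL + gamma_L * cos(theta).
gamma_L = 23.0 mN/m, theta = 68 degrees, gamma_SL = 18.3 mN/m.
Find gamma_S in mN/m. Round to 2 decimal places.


cos(68 deg) = 0.374607
gamma_S = 18.3 + 23.0 * 0.374607
= 26.92 mN/m

26.92


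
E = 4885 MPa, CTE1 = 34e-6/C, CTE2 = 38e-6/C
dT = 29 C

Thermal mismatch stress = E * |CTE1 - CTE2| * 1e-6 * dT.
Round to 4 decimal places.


= 4885 * 4e-6 * 29
= 0.5667 MPa

0.5667


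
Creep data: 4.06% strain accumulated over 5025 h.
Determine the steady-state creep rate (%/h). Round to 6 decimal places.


Rate = 4.06 / 5025 = 0.000808 %/h

0.000808


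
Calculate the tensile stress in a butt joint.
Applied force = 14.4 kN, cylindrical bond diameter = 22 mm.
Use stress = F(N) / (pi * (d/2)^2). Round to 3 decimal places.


A = pi * 11.0^2 = 380.1327 mm^2
sigma = 14400.0 / 380.1327 = 37.882 MPa

37.882


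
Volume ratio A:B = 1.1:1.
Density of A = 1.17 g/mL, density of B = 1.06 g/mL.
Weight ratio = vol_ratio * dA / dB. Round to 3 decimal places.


Wt ratio = 1.1 * 1.17 / 1.06
= 1.214

1.214


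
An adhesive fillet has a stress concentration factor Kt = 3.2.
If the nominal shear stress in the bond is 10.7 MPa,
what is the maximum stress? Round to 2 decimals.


Max stress = 10.7 * 3.2 = 34.24 MPa

34.24


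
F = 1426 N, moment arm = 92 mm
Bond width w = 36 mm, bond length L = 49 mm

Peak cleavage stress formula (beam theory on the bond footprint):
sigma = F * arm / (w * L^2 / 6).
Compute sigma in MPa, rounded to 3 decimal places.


sigma = (1426 * 92) / (36 * 2401 / 6)
= 131192 * 6 / 86436
= 787152 / 86436
= 9.107 MPa

9.107


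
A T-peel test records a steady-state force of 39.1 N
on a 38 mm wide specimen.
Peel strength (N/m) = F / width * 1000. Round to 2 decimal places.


Peel strength = 39.1 / 38 * 1000
= 1028.95 N/m

1028.95


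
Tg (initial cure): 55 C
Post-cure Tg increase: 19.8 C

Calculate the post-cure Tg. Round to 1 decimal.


Post-cure Tg = 55 + 19.8 = 74.8 C

74.8


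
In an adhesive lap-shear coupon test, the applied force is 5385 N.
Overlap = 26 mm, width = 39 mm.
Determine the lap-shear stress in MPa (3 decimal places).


stress = F / (overlap * width)
= 5385 / (26 * 39)
= 5.311 MPa

5.311


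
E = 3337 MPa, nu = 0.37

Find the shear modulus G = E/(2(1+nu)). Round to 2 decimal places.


G = 3337 / (2 * 1.37)
= 1217.88 MPa

1217.88


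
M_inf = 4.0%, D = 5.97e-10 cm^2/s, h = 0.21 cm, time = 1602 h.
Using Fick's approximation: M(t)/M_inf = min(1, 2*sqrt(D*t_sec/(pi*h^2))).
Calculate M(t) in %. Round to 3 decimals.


t = 5767200 s
ratio = min(1, 2*sqrt(5.97e-10*5767200/(pi*0.0441)))
= 0.315287
M(t) = 4.0 * 0.315287 = 1.261%

1.261


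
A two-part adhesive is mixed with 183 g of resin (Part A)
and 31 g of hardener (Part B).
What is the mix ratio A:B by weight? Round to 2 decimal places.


Mix ratio = mass_A / mass_B
= 183 / 31
= 5.90

5.90


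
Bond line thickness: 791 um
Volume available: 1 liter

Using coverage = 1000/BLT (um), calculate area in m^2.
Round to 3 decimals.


1 L = 1e6 mm^3, thickness = 791 um = 0.791 mm
Area = 1e6 / 0.791 mm^2 = (1e6 / 0.791) / 1e6 m^2 = 1000 / 791 m^2
= 1.264 m^2

1.264


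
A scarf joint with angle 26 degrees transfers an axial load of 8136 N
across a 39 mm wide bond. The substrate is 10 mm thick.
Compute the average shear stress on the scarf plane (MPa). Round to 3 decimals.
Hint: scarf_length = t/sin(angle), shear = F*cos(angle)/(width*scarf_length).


scarf_length = 10 / sin(26 deg) = 22.8117 mm
cos(26 deg) = 0.898794
shear stress = 8136 * 0.898794 / (39 * 22.8117)
= 8.220 MPa

8.220


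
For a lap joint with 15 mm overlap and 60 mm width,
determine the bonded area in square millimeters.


Area = 15 * 60 = 900 mm^2

900


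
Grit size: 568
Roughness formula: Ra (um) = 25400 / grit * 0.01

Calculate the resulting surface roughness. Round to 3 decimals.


Ra = 25400 / 568 * 0.01
= 0.447 um

0.447


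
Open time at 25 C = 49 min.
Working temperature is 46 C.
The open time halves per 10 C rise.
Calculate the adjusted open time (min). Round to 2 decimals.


factor = 2^((46 - 25) / 10) = 4.2871
ot = 49 / 4.2871 = 11.43 min

11.43


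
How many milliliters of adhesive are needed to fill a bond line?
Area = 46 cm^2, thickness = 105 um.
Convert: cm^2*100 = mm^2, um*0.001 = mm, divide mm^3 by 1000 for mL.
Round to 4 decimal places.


= (46 * 100) * (105 * 0.001) / 1000
= 0.4830 mL

0.4830


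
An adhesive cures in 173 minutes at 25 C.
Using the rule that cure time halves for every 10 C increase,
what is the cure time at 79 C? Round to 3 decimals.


Factor = 2^((79 - 25) / 10) = 42.2243
Cure time = 173 / 42.2243
= 4.097 minutes

4.097


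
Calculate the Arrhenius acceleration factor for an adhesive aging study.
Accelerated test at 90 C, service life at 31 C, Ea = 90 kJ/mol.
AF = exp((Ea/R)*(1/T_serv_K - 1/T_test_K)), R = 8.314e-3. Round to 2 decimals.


T_test = 363.15 K, T_serv = 304.15 K
Ea/R = 90 / 0.008314 = 10825.11
AF = exp(10825.11 * (1/304.15 - 1/363.15))
= 324.55

324.55


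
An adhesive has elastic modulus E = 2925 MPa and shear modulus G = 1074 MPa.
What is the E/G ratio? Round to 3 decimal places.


E/G = 2925 / 1074 = 2.723

2.723


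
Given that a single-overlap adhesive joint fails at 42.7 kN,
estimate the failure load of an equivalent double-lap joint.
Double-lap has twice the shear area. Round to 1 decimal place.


Double-lap factor = 2
Expected load = 42.7 * 2 = 85.4 kN

85.4


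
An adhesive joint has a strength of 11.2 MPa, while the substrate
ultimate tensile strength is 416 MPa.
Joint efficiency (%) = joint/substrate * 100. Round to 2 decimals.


Efficiency = 11.2 / 416 * 100
= 2.69%

2.69


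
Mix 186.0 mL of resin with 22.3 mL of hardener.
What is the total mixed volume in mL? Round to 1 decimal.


Total = 186.0 + 22.3 = 208.3 mL

208.3


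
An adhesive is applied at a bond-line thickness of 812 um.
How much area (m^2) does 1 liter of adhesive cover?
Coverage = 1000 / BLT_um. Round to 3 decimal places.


Coverage = 1000 / 812 = 1.232 m^2

1.232


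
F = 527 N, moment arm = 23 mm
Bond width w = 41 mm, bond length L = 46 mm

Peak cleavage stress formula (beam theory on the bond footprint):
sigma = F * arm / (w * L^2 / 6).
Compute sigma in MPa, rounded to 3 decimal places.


sigma = (527 * 23) / (41 * 2116 / 6)
= 12121 * 6 / 86756
= 72726 / 86756
= 0.838 MPa

0.838


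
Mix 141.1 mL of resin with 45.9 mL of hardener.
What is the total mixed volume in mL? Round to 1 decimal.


Total = 141.1 + 45.9 = 187.0 mL

187.0


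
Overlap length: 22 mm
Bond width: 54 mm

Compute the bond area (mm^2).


Bond area = 22 * 54 = 1188 mm^2

1188


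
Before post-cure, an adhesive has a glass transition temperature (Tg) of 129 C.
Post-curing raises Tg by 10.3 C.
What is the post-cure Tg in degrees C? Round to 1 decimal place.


Tg_post = Tg_base + delta_Tg
= 129 + 10.3
= 139.3 C

139.3


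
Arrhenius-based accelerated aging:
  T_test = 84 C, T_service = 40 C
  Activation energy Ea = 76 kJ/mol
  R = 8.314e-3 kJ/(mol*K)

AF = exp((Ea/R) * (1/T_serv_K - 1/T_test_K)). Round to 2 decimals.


T_test_K = 357.15, T_serv_K = 313.15
AF = exp((76/8.314e-3) * (1/313.15 - 1/357.15))
= 36.46

36.46


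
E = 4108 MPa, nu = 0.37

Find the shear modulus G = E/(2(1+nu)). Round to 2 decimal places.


G = 4108 / (2 * 1.37)
= 1499.27 MPa

1499.27


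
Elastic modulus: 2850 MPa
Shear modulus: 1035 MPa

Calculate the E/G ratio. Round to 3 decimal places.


E / G = 2850 / 1035 = 2.754

2.754


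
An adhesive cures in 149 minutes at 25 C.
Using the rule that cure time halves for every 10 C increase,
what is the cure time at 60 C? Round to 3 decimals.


Factor = 2^((60 - 25) / 10) = 11.3137
Cure time = 149 / 11.3137
= 13.170 minutes

13.170


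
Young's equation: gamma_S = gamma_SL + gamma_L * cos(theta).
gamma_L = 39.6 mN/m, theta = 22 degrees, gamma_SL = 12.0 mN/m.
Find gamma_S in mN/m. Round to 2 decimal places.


cos(22 deg) = 0.927184
gamma_S = 12.0 + 39.6 * 0.927184
= 48.72 mN/m

48.72


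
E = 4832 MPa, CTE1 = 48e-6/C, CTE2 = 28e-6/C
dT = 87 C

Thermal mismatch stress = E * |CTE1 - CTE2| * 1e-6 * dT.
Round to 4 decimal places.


= 4832 * 20e-6 * 87
= 8.4077 MPa

8.4077


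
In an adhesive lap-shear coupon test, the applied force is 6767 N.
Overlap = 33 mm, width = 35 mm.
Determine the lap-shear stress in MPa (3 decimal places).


stress = F / (overlap * width)
= 6767 / (33 * 35)
= 5.859 MPa

5.859


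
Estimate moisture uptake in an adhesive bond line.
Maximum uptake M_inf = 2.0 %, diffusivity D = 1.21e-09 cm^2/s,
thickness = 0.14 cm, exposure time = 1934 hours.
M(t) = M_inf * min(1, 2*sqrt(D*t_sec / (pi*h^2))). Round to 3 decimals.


Convert time: 1934 h = 6962400 s
ratio = min(1, 2*sqrt(1.21e-09*6962400/(pi*0.14^2)))
= 0.739774
M(t) = 2.0 * 0.739774 = 1.480%

1.480


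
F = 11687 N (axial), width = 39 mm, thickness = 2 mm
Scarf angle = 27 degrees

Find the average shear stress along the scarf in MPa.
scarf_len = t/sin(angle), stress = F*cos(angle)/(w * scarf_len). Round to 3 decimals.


scarf_len = 2/sin(27 deg) = 4.4054
cos(27 deg) = 0.891007
stress = 11687*0.891007/(39*4.4054) = 60.609 MPa

60.609


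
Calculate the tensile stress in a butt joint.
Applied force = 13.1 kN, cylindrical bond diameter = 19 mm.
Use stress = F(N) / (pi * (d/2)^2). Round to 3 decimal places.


A = pi * 9.5^2 = 283.5287 mm^2
sigma = 13100.0 / 283.5287 = 46.203 MPa

46.203


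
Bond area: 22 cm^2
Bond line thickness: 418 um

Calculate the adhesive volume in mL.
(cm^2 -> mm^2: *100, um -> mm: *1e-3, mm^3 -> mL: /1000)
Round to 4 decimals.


V = 22*100 * 418*1e-3 / 1000
= 0.9196 mL

0.9196


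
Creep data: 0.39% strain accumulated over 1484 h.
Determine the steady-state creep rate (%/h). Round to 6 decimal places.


Rate = 0.39 / 1484 = 0.000263 %/h

0.000263


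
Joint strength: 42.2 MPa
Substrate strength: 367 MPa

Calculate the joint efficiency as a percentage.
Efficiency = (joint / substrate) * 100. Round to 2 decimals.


Efficiency = (42.2 / 367) * 100 = 11.50%

11.50


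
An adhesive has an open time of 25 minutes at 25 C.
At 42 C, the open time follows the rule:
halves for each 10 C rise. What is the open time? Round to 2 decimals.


Factor = 2^((42-25)/10) = 3.2490
Open time = 25 / 3.2490 = 7.69 min

7.69


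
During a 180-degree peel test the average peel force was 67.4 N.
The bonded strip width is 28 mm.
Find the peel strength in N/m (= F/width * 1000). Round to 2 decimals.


Peel strength = F/width * 1000
= 67.4 / 28 * 1000
= 2407.14 N/m

2407.14


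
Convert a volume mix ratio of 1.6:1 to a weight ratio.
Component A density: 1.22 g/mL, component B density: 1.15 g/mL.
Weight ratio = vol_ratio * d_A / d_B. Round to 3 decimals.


= 1.6 * 1.22 / 1.15 = 1.697

1.697


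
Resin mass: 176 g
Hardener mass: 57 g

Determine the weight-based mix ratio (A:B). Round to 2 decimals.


Ratio = 176 / 57 = 3.09

3.09


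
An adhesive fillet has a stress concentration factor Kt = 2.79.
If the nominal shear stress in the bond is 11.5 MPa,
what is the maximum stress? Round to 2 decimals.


Max stress = 11.5 * 2.79 = 32.09 MPa

32.09


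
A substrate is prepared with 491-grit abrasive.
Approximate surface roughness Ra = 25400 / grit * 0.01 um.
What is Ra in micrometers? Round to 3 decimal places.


Ra = 25400 / 491 * 0.01 = 0.517 um

0.517


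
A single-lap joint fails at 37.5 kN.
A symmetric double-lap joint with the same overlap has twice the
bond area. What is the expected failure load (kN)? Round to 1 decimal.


Double-lap load = 2 * 37.5 = 75.0 kN

75.0


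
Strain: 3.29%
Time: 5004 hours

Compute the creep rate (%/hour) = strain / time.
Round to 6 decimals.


Creep rate = 3.29 / 5004
= 0.000657 %/h

0.000657


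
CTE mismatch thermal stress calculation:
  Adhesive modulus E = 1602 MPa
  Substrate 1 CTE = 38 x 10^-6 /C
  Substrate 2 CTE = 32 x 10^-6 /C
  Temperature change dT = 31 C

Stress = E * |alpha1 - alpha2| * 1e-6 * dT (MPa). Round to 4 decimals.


delta_alpha = |38 - 32| = 6 x 10^-6/C
Stress = 1602 * 6e-6 * 31
= 0.2980 MPa

0.2980


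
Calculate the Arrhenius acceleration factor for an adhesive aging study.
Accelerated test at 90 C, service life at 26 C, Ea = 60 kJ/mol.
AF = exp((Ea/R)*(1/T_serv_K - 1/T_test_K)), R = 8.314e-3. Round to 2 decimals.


T_test = 363.15 K, T_serv = 299.15 K
Ea/R = 60 / 0.008314 = 7216.74
AF = exp(7216.74 * (1/299.15 - 1/363.15))
= 70.21

70.21


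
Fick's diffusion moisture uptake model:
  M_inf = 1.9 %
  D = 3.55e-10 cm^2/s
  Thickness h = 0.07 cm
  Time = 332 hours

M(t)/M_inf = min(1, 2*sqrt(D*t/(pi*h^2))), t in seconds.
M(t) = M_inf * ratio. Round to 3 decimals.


t_sec = 332 * 3600 = 1195200
ratio = 2*sqrt(3.55e-10*1195200/(pi*0.07^2))
= min(1, 0.332041)
= 0.332041
M(t) = 1.9 * 0.332041 = 0.631 %

0.631


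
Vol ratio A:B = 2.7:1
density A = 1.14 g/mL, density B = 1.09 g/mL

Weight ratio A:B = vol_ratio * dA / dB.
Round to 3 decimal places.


Weight ratio = 2.7 * 1.14 / 1.09
= 2.824

2.824


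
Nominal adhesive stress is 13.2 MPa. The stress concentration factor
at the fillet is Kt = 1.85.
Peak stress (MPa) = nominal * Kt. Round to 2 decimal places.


Peak = 13.2 * 1.85 = 24.42 MPa

24.42


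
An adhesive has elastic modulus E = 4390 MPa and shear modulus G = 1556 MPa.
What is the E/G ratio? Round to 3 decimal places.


E/G = 4390 / 1556 = 2.821

2.821


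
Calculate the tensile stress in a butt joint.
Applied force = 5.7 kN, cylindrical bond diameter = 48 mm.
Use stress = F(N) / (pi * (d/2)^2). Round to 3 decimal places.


A = pi * 24.0^2 = 1809.5574 mm^2
sigma = 5700.0 / 1809.5574 = 3.150 MPa

3.150


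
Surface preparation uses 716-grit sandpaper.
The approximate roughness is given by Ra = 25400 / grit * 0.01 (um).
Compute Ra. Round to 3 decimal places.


Ra = 25400 / 716 * 0.01
= 254 / 716
= 0.355 um

0.355


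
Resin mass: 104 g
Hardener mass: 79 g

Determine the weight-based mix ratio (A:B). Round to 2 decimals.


Ratio = 104 / 79 = 1.32

1.32


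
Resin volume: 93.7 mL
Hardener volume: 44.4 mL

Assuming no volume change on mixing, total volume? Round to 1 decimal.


V_total = 93.7 + 44.4 = 138.1 mL

138.1


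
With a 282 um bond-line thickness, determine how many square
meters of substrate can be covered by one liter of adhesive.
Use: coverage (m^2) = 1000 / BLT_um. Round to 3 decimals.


Coverage = 1000 / 282 = 3.546 m^2

3.546


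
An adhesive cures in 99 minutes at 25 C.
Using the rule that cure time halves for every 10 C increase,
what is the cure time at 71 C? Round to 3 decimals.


Factor = 2^((71 - 25) / 10) = 24.2515
Cure time = 99 / 24.2515
= 4.082 minutes

4.082


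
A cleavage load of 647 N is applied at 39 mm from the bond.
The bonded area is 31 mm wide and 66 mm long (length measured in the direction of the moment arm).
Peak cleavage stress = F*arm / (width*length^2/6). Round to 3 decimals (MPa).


Moment = 647 * 39 = 25233 N*mm
Section modulus = 31 * 4356 / 6 = 135036 / 6 mm^3
Stress = 25233 / (135036 / 6) = 151398 / 135036
= 1.121 MPa

1.121


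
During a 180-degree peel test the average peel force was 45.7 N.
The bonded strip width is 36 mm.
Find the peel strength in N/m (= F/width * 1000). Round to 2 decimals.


Peel strength = F/width * 1000
= 45.7 / 36 * 1000
= 1269.44 N/m

1269.44


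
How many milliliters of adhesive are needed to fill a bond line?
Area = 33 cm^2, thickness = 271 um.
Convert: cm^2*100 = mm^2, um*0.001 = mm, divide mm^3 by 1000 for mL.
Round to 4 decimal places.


= (33 * 100) * (271 * 0.001) / 1000
= 0.8943 mL

0.8943
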